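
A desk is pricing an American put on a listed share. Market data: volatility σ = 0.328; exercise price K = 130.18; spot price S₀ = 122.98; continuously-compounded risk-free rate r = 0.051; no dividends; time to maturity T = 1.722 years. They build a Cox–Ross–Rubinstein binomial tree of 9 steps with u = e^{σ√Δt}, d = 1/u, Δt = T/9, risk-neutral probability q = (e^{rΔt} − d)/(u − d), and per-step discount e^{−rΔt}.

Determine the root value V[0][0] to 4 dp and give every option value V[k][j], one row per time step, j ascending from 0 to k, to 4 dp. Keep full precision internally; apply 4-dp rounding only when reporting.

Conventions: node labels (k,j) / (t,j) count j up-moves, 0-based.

price = 20.6162
tree:
20.6162
28.5921 12.9900
38.4978 19.1794 7.0128
50.2138 27.4572 11.2208 2.9133
60.9017 37.9149 17.4663 5.1523 0.7159
70.1612 50.2138 26.2758 8.9386 1.4408 0.0000
78.1830 60.9017 37.8770 15.1102 2.8996 0.0000 0.0000
85.1327 70.1612 50.2138 24.6152 5.8357 0.0000 0.0000 0.0000
91.1535 78.1830 60.9017 37.8770 11.7447 0.0000 0.0000 0.0000 0.0000
96.3696 85.1327 70.1612 50.2138 23.6370 0.0000 0.0000 0.0000 0.0000 0.0000

Δt=0.19133, u=1.15428, d=0.86634, q=0.49825, disc=e^(-rΔt)=0.99029
k=9 terminal: V=max(K-S,0) → 96.3696 85.1327 70.1612 50.2138 23.6370 0.0000 0.0000 0.0000 0.0000 0.0000
k=8: j=0 S=39.0265 intr=91.1535 cont=89.8894 V=91.1535[EX]; j=1 S=51.9970 intr=78.1830 cont=76.9189 V=78.1830[EX]; j=2 S=69.2783 intr=60.9017 cont=59.6376 V=60.9017[EX]; j=3 S=92.3030 intr=37.8770 cont=36.6129 V=37.8770[EX]; j=4 S=122.9800 intr=7.2000 cont=11.7447 V=11.7447[hold]; j=5 S=163.8526 intr=0.0000 cont=0.0000 V=0.0000[hold]; j=6 S=218.3092 intr=0.0000 cont=0.0000 V=0.0000[hold]; j=7 S=290.8646 intr=0.0000 cont=0.0000 V=0.0000[hold]; j=8 S=387.5338 intr=0.0000 cont=0.0000 V=0.0000[hold]
k=7: j=0 S=45.0473 intr=85.1327 cont=83.8686 V=85.1327[EX]; j=1 S=60.0188 intr=70.1612 cont=68.8970 V=70.1612[EX]; j=2 S=79.9662 intr=50.2138 cont=48.9497 V=50.2138[EX]; j=3 S=106.5430 intr=23.6370 cont=24.6152 V=24.6152[hold]; j=4 S=141.9528 intr=0.0000 cont=5.8357 V=5.8357[hold]; j=5 S=189.1310 intr=0.0000 cont=0.0000 V=0.0000[hold]; j=6 S=251.9889 intr=0.0000 cont=0.0000 V=0.0000[hold]; j=7 S=335.7378 intr=0.0000 cont=0.0000 V=0.0000[hold]
k=6: j=0 S=51.9970 intr=78.1830 cont=76.9189 V=78.1830[EX]; j=1 S=69.2783 intr=60.9017 cont=59.6376 V=60.9017[EX]; j=2 S=92.3030 intr=37.8770 cont=37.0956 V=37.8770[EX]; j=3 S=122.9800 intr=7.2000 cont=15.1102 V=15.1102[hold]; j=4 S=163.8526 intr=0.0000 cont=2.8996 V=2.8996[hold]; j=5 S=218.3092 intr=0.0000 cont=0.0000 V=0.0000[hold]; j=6 S=290.8646 intr=0.0000 cont=0.0000 V=0.0000[hold]
k=5: j=0 S=60.0188 intr=70.1612 cont=68.8970 V=70.1612[EX]; j=1 S=79.9662 intr=50.2138 cont=48.9497 V=50.2138[EX]; j=2 S=106.5430 intr=23.6370 cont=26.2758 V=26.2758[hold]; j=3 S=141.9528 intr=0.0000 cont=8.9386 V=8.9386[hold]; j=4 S=189.1310 intr=0.0000 cont=1.4408 V=1.4408[hold]; j=5 S=251.9889 intr=0.0000 cont=0.0000 V=0.0000[hold]
k=4: j=0 S=69.2783 intr=60.9017 cont=59.6376 V=60.9017[EX]; j=1 S=92.3030 intr=37.8770 cont=37.9149 V=37.9149[hold]; j=2 S=122.9800 intr=7.2000 cont=17.4663 V=17.4663[hold]; j=3 S=163.8526 intr=0.0000 cont=5.1523 V=5.1523[hold]; j=4 S=218.3092 intr=0.0000 cont=0.7159 V=0.7159[hold]
k=3: j=0 S=79.9662 intr=50.2138 cont=48.9684 V=50.2138[EX]; j=1 S=106.5430 intr=23.6370 cont=27.4572 V=27.4572[hold]; j=2 S=141.9528 intr=0.0000 cont=11.2208 V=11.2208[hold]; j=3 S=189.1310 intr=0.0000 cont=2.9133 V=2.9133[hold]
k=2: j=0 S=92.3030 intr=37.8770 cont=38.4978 V=38.4978[hold]; j=1 S=122.9800 intr=7.2000 cont=19.1794 V=19.1794[hold]; j=2 S=163.8526 intr=0.0000 cont=7.0128 V=7.0128[hold]
k=1: j=0 S=106.5430 intr=23.6370 cont=28.5921 V=28.5921[hold]; j=1 S=141.9528 intr=0.0000 cont=12.9900 V=12.9900[hold]
k=0: j=0 S=122.9800 intr=7.2000 cont=20.6162 V=20.6162[hold]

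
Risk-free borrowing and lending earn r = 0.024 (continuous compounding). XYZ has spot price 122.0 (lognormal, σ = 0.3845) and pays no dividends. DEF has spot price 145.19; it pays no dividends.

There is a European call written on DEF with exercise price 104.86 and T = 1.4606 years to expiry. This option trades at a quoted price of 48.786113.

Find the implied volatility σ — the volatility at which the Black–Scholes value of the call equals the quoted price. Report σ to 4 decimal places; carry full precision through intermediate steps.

At σ = 0.3321 the Black–Scholes value reproduces the quote:
σ√T = 0.3321·√1.4606 = 0.401360
d₁ = (ln(S/K) + (r+σ²/2)T) / (σ√T) = (ln(145.19/104.86) + (0.024+0.3321²/2)·1.4606) / 0.401360 = (0.325417 + 0.115599) / 0.401360 = 1.098804
d₂ = d₁ − σ√T = 1.098804 − 0.401360 = 0.697444
e^{−rT} = 0.965553
N(d₁) = 0.864073,  N(d₂) = 0.757238
V = S·N(d₁) − K·e^{−rT}·N(d₂) = 125.454804 − 76.668691 = 48.786113 (matching the quote); vega is positive throughout, so no other σ reproduces this price

sigma = 0.3321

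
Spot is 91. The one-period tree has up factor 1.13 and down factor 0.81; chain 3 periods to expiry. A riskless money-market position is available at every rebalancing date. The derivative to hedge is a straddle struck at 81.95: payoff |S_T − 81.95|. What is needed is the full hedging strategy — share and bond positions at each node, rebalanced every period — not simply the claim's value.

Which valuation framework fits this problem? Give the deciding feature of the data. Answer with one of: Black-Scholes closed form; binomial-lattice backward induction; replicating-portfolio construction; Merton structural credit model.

framework: replicating-portfolio construction

Key observation: the deliverable is the dynamic trading strategy on the 3-step tree (spot 91, moves 1.13 and 0.81), so the valuation must go through the node-by-node replicating-portfolio solve.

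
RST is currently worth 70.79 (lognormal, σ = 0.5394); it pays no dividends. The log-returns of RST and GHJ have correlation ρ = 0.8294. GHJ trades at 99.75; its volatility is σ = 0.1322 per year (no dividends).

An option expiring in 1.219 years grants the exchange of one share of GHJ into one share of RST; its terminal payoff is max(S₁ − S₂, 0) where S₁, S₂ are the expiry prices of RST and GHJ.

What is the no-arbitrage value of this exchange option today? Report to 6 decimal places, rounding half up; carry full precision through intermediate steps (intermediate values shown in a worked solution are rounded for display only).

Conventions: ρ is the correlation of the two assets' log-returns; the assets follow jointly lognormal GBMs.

exchange price = 5.568187

σ_eff = √(σ₁² + σ₂² − 2ρσ₁σ₂) = √(0.5394² + 0.1322² − 2·0.8294·0.5394·0.1322) = 0.436053
d₁ = (ln(S₁/S₂) + (q₂ − q₁ + σ_eff²/2)T) / (σ_eff√T) = (ln(70.79/99.75) + (0.0 − 0.0 + 0.095071)·1.219) / 0.481439 = -0.471623
d₂ = d₁ − σ_eff√T = -0.471623 − 0.481439 = -0.953062
N(d₁) = 0.318598,  N(d₂) = 0.170279
V = S₁·e^{−q₁T}·N(d₁) − S₂·e^{−q₂T}·N(d₂) = 22.553559 − 16.985372 = 5.568187
Key observation: pricing in GHJ-units makes this a unit-strike call on the ratio S₁/S₂ — the risk-free rate cancels and cannot affect the value.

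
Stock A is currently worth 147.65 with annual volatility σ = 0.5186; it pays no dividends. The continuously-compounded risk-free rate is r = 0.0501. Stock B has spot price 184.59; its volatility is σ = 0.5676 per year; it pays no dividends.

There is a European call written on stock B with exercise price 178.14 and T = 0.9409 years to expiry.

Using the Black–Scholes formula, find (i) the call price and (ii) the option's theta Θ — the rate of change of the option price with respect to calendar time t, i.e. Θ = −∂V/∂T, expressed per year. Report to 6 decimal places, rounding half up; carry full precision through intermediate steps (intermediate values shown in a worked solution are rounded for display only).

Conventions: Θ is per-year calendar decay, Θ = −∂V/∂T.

price = 46.197253
Θ = -23.514073

σ√T = 0.5676·√0.9409 = 0.550572
d₁ = (ln(S/K) + (r+σ²/2)T) / (σ√T) = (ln(184.59/178.14) + (0.0501+0.5676²/2)·0.9409) / 0.550572 = (0.035567 + 0.198704) / 0.550572 = 0.425505
d₂ = d₁ − σ√T = 0.425505 − 0.550572 = -0.125067
e^{−rT} = 0.953955
N(d₁) = 0.664766,  N(d₂) = 0.450235
Call price V = S·N(d₁) − K·e^{−rT}·N(d₂) = 122.709116 − 76.511862 = 46.197253
φ(d₁) = (1/√(2π))·e^{−d₁²/2} = 0.364414
Θ = −S·φ(d₁)·σ/(2√T) − r·K·e^{−rT}·N(d₂) = −19.680828 − 3.833244 = -23.514073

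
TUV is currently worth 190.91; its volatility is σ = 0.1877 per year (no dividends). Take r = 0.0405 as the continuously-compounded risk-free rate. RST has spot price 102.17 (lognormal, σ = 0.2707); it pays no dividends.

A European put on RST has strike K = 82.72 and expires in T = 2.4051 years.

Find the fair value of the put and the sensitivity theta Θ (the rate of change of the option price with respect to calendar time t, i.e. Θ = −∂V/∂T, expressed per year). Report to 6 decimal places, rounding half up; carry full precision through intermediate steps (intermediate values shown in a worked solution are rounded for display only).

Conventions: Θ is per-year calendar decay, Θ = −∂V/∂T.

price = 4.885314
Θ = -1.365296

σ√T = 0.2707·√2.4051 = 0.419812
d₁ = (ln(S/K) + (r+σ²/2)T) / (σ√T) = (ln(102.17/82.72) + (0.0405+0.2707²/2)·2.4051) / 0.419812 = (0.211177 + 0.185528) / 0.419812 = 0.944957
d₂ = d₁ − σ√T = 0.944957 − 0.419812 = 0.525145
e^{−rT} = 0.907187
N(−d₁) = 0.172340,  N(−d₂) = 0.299741
Put price V = K·e^{−rT}·N(−d₂) − S·N(−d₁) = 22.493333 − 17.608019 = 4.885314
φ(d₁) = (1/√(2π))·e^{−d₁²/2} = 0.255276
Θ = −S·φ(d₁)·σ/(2√T) + r·K·e^{−rT}·N(−d₂) = −2.276276 + 0.910980 = -1.365296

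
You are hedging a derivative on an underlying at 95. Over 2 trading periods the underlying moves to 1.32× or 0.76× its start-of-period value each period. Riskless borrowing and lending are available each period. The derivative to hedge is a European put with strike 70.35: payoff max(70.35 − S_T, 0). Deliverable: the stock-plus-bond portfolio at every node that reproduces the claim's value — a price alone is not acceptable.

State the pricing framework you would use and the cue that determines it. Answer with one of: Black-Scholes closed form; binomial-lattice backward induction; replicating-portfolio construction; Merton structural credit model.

framework: replicating-portfolio construction

Key observation: the deliverable is the dynamic trading strategy on the 2-step tree (spot 95, moves 1.32 and 0.76), so the valuation must go through the node-by-node replicating-portfolio solve.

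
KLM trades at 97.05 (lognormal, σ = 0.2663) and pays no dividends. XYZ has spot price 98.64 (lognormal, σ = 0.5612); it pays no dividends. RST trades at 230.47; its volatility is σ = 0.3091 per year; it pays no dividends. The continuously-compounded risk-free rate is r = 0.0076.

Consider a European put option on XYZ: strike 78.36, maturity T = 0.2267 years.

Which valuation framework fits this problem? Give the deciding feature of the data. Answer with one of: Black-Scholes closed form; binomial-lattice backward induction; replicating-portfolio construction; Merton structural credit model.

Key observation: a European-exercise option on XYZ struck at 78.36 — a GBM underlying with constant parameters — admits an analytic price: the data contain no early exercise, no discrete tree, no debt structure.

framework: Black-Scholes closed form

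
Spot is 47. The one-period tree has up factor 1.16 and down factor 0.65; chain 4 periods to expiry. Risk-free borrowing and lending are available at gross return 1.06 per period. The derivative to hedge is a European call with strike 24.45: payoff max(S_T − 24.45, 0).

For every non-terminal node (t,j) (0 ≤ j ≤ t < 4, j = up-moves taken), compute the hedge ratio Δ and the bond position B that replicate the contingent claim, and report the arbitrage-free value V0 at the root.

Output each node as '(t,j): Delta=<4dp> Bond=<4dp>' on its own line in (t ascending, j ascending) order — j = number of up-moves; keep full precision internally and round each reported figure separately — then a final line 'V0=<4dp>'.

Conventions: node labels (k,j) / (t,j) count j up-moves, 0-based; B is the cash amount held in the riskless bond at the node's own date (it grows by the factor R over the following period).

Under the risk-neutral measure, an up-move has probability p* = (R−d)/(u−d) = 0.8039 and values discount at R = 1.06.
Terminal payoffs: V(4,0)=0.0000, V(4,1)=0.0000, V(4,2)=2.2703, V(4,3)=23.2354, V(4,4)=60.6500
  t=3,j=0: stock 12.9074 → up 14.9726 (V=0.0000), down 8.3898 (V=0.0000). Price 0.0000; hedge Δ=0.0000, bond B=0.0000.
  t=3,j=1: stock 23.0347 → up 26.7203 (V=2.2703), down 14.9726 (V=0.0000). Price 1.7218; hedge Δ=0.1933, bond B=-2.7297.
  t=3,j=2: stock 41.1081 → up 47.6854 (V=23.2354), down 26.7203 (V=2.2703). Price 18.0420; hedge Δ=1.0000, bond B=-23.0660.
  t=3,j=3: stock 73.3621 → up 85.1000 (V=60.6500), down 47.6854 (V=23.2354). Price 50.2961; hedge Δ=1.0000, bond B=-23.0660.
  t=2,j=0: stock 19.8575 → up 23.0347 (V=1.7218), down 12.9074 (V=0.0000). Price 1.3058; hedge Δ=0.1700, bond B=-2.0702.
  t=2,j=1: stock 35.4380 → up 41.1081 (V=18.0420), down 23.0347 (V=1.7218). Price 14.0019; hedge Δ=0.9030, bond B=-17.9986.
  t=2,j=2: stock 63.2432 → up 73.3621 (V=50.2961), down 41.1081 (V=18.0420). Price 41.4828; hedge Δ=1.0000, bond B=-21.7604.
  t=1,j=0: stock 30.5500 → up 35.4380 (V=14.0019), down 19.8575 (V=1.3058). Price 10.8608; hedge Δ=0.8149, bond B=-14.0334.
  t=1,j=1: stock 54.5200 → up 63.2432 (V=41.4828), down 35.4380 (V=14.0019). Price 34.0513; hedge Δ=0.9883, bond B=-19.8328.
  t=0,j=0: stock 47.0000 → up 54.5200 (V=34.0513), down 30.5500 (V=10.8608). Price 27.8341; hedge Δ=0.9675, bond B=-17.6374.
As a check, the time-0 holding Δ(0,0)·S0 + B(0,0) comes to 27.8341 — exactly V0.

(0,0): Delta=0.9675 Bond=-17.6374
(1,0): Delta=0.8149 Bond=-14.0334
(1,1): Delta=0.9883 Bond=-19.8328
(2,0): Delta=0.1700 Bond=-2.0702
(2,1): Delta=0.9030 Bond=-17.9986
(2,2): Delta=1.0000 Bond=-21.7604
(3,0): Delta=0.0000 Bond=0.0000
(3,1): Delta=0.1933 Bond=-2.7297
(3,2): Delta=1.0000 Bond=-23.0660
(3,3): Delta=1.0000 Bond=-23.0660
V0=27.8341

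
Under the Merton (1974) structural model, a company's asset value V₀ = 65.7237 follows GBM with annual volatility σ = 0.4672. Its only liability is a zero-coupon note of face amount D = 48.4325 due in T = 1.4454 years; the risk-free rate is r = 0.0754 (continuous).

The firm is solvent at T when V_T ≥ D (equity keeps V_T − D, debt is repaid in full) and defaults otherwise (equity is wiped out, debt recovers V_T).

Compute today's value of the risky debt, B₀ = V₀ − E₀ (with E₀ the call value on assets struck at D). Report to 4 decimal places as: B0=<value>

Work the structural quantities from V₀ = 65.7237 against face 48.4325:
d₁ = [ln(V₀/D) + (r + σ²/2)T] / (σ√T)
   = [ln(65.7237/48.4325) + (0.0754 + 0.5·0.4672²)·1.4454] / (0.4672·√1.4454)
   = [0.305289 + 0.266731] / 0.561690 = 1.018390
d₂ = d₁ − σ√T = 1.018390 − 0.561690 = 0.456700
N(d₁) = 0.845754,  N(d₂) = 0.676057,  e^(−rT) = 0.896746
E₀ = V₀·N(d₁) − D·e^(−rT)·N(d₂)
   = 65.7237·0.845754 − 48.4325·0.896746·0.676057 = 26.223823
B₀ = V₀ − E₀ = 65.7237 − 26.223823 = 39.499877

B0=39.4999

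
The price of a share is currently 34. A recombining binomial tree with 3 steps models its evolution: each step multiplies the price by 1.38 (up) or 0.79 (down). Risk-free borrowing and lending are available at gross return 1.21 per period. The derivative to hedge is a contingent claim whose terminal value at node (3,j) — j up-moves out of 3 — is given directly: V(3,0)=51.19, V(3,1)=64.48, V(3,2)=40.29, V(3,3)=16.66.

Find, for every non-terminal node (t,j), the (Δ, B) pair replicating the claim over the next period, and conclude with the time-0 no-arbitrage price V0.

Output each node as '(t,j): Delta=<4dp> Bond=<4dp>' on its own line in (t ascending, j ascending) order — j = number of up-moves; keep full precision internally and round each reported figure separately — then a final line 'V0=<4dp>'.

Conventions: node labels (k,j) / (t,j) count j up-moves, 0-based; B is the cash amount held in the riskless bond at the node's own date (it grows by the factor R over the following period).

(0,0): Delta=-0.7080 Bond=44.5719
(1,0): Delta=-0.6983 Bond=53.6716
(1,1): Delta=-0.7103 Bond=54.0374
(2,0): Delta=1.0615 Bond=27.5991
(2,1): Delta=-1.1061 Bond=80.0579
(2,2): Delta=-0.6185 Bond=59.4464
V0=20.4991

Risk-neutral probability p* = (R−d)/(u−d) = (1.21−0.79)/(1.38−0.79) = 0.7119.
Expiry values: V(3,0)=51.1900, V(3,1)=64.4800, V(3,2)=40.2900, V(3,3)=16.6600
(2,0): S=21.2194. Δ = (V_up−V_dn)/(S_up−S_dn) = (64.4800−51.1900)/(29.2828−16.7633) = 1.0615. V = [p*·64.4800 + (1−p*)·51.1900]/1.21 = 50.1245. B = V − Δ·S = 27.5991.
(2,1): S=37.0668. Δ = (V_up−V_dn)/(S_up−S_dn) = (40.2900−64.4800)/(51.1522−29.2828) = -1.1061. V = [p*·40.2900 + (1−p*)·64.4800]/1.21 = 39.0579. B = V − Δ·S = 80.0579.
(2,2): S=64.7496. Δ = (V_up−V_dn)/(S_up−S_dn) = (16.6600−40.2900)/(89.3544−51.1522) = -0.6185. V = [p*·16.6600 + (1−p*)·40.2900]/1.21 = 19.3956. B = V − Δ·S = 59.4464.
(1,0): S=26.8600. Δ = (V_up−V_dn)/(S_up−S_dn) = (39.0579−50.1245)/(37.0668−21.2194) = -0.6983. V = [p*·39.0579 + (1−p*)·50.1245]/1.21 = 34.9145. B = V − Δ·S = 53.6716.
(1,1): S=46.9200. Δ = (V_up−V_dn)/(S_up−S_dn) = (19.3956−39.0579)/(64.7496−37.0668) = -0.7103. V = [p*·19.3956 + (1−p*)·39.0579]/1.21 = 20.7116. B = V − Δ·S = 54.0374.
(0,0): S=34.0000. Δ = (V_up−V_dn)/(S_up−S_dn) = (20.7116−34.9145)/(46.9200−26.8600) = -0.7080. V = [p*·20.7116 + (1−p*)·34.9145]/1.21 = 20.4991. B = V − Δ·S = 44.5719.
Sanity check at the root: Δ(0,0)·S0 + B(0,0) reproduces V0 = 20.4991.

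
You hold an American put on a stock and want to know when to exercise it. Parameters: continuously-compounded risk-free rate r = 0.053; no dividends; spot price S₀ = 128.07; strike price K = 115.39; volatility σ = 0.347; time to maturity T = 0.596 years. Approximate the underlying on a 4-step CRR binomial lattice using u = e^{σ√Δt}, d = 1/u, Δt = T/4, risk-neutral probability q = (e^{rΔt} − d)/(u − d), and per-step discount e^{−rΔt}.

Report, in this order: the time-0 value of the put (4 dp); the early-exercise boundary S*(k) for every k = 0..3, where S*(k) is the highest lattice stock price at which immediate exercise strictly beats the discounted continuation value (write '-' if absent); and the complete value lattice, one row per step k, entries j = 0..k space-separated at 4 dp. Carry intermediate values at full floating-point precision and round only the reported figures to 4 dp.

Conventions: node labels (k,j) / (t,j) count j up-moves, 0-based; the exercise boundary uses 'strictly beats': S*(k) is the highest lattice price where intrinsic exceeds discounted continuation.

price = 6.9255
boundary = - - - 85.6908
tree:
6.9255
11.7093 2.1767
19.1344 4.3537 0.0000
29.6992 8.7080 0.0000 0.0000
40.4415 17.4172 0.0000 0.0000 0.0000

Δt=0.14900, u=1.14333, d=0.87464, q=0.49607, disc=e^(-rΔt)=0.99213
k=4 terminal: V=max(K-S,0) → 40.4415 17.4172 0.0000 0.0000 0.0000
k=3: j=0 S=85.6908 intr=29.6992 cont=28.7915 V=29.6992[EX]; j=1 S=112.0150 intr=3.3750 cont=8.7080 V=8.7080[hold]; j=2 S=146.4261 intr=0.0000 cont=0.0000 V=0.0000[hold]; j=3 S=191.4082 intr=0.0000 cont=0.0000 V=0.0000[hold]  S*(3)=85.6908
k=2: j=0 S=97.9728 intr=17.4172 cont=19.1344 V=19.1344[hold]; j=1 S=128.0700 intr=0.0000 cont=4.3537 V=4.3537[hold]; j=2 S=167.4131 intr=0.0000 cont=0.0000 V=0.0000[hold]  S*(2)=-
k=1: j=0 S=112.0150 intr=3.3750 cont=11.7093 V=11.7093[hold]; j=1 S=146.4261 intr=0.0000 cont=2.1767 V=2.1767[hold]  S*(1)=-
k=0: j=0 S=128.0700 intr=0.0000 cont=6.9255 V=6.9255[hold]  S*(0)=-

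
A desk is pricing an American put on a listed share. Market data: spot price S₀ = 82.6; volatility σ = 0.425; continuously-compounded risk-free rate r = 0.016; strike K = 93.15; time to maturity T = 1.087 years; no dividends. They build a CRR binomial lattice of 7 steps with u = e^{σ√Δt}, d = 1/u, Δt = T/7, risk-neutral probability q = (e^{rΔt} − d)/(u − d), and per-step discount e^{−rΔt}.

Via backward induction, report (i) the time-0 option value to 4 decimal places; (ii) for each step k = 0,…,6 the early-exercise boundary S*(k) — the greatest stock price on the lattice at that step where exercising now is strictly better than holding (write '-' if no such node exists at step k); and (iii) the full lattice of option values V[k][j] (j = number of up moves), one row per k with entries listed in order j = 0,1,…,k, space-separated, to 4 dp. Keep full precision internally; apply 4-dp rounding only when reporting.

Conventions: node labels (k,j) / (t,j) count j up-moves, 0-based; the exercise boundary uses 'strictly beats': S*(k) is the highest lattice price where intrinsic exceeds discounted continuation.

Δt=0.15529  u=1.18232  d=0.84580  q=0.46562  discount=0.99752
step 7 (expiry): payoffs max(K−S,0) = 67.5736 57.3973 43.1722 23.2872 0.0000 0.0000 0.0000 0.0000
step 6: (k=6,j=0): S=30.2395, K−S=62.9105, hold=62.6794 ⇒ V=62.9105 exercise | (k=6,j=1): S=42.2710, K−S=50.8790, hold=50.6478 ⇒ V=50.8790 exercise | (k=6,j=2): S=59.0897, K−S=34.0603, hold=33.8292 ⇒ V=34.0603 exercise | (k=6,j=3): S=82.6000, K−S=10.5500, hold=12.4133 ⇒ V=12.4133 continue | (k=6,j=4): S=115.4645, K−S=0.0000, hold=0.0000 ⇒ V=0.0000 continue | (k=6,j=5): S=161.4050, K−S=0.0000, hold=0.0000 ⇒ V=0.0000 continue | (k=6,j=6): S=225.6241, K−S=0.0000, hold=0.0000 ⇒ V=0.0000 continue  boundary S*=59.0897
step 5: (k=5,j=0): S=35.7527, K−S=57.3973, hold=57.1662 ⇒ V=57.3973 exercise | (k=5,j=1): S=49.9778, K−S=43.1722, hold=42.9410 ⇒ V=43.1722 exercise | (k=5,j=2): S=69.8628, K−S=23.2872, hold=23.9215 ⇒ V=23.9215 continue | (k=5,j=3): S=97.6595, K−S=0.0000, hold=6.6170 ⇒ V=6.6170 continue | (k=5,j=4): S=136.5158, K−S=0.0000, hold=0.0000 ⇒ V=0.0000 continue | (k=5,j=5): S=190.8321, K−S=0.0000, hold=0.0000 ⇒ V=0.0000 continue  boundary S*=49.9778
step 4: (k=4,j=0): S=42.2710, K−S=50.8790, hold=50.6478 ⇒ V=50.8790 exercise | (k=4,j=1): S=59.0897, K−S=34.0603, hold=34.1238 ⇒ V=34.1238 continue | (k=4,j=2): S=82.6000, K−S=10.5500, hold=15.8248 ⇒ V=15.8248 continue | (k=4,j=3): S=115.4645, K−S=0.0000, hold=3.5272 ⇒ V=3.5272 continue | (k=4,j=4): S=161.4050, K−S=0.0000, hold=0.0000 ⇒ V=0.0000 continue  boundary S*=42.2710
step 3: (k=3,j=0): S=49.9778, K−S=43.1722, hold=42.9705 ⇒ V=43.1722 exercise | (k=3,j=1): S=69.8628, K−S=23.2872, hold=25.5399 ⇒ V=25.5399 continue | (k=3,j=2): S=97.6595, K−S=0.0000, hold=10.0737 ⇒ V=10.0737 continue | (k=3,j=3): S=136.5158, K−S=0.0000, hold=1.8802 ⇒ V=1.8802 continue  boundary S*=49.9778
step 2: (k=2,j=0): S=59.0897, K−S=34.0603, hold=34.8755 ⇒ V=34.8755 continue | (k=2,j=1): S=82.6000, K−S=10.5500, hold=18.2930 ⇒ V=18.2930 continue | (k=2,j=2): S=115.4645, K−S=0.0000, hold=6.2431 ⇒ V=6.2431 continue  boundary S*=-
step 1: (k=1,j=0): S=69.8628, K−S=23.2872, hold=27.0869 ⇒ V=27.0869 continue | (k=1,j=1): S=97.6595, K−S=0.0000, hold=12.6509 ⇒ V=12.6509 continue  boundary S*=-
step 0: (k=0,j=0): S=82.6000, K−S=10.5500, hold=20.3147 ⇒ V=20.3147 continue  boundary S*=-

price = 20.3147
boundary = - - - 49.9778 42.2710 49.9778 59.0897
tree:
20.3147
27.0869 12.6509
34.8755 18.2930 6.2431
43.1722 25.5399 10.0737 1.8802
50.8790 34.1238 15.8248 3.5272 0.0000
57.3973 43.1722 23.9215 6.6170 0.0000 0.0000
62.9105 50.8790 34.0603 12.4133 0.0000 0.0000 0.0000
67.5736 57.3973 43.1722 23.2872 0.0000 0.0000 0.0000 0.0000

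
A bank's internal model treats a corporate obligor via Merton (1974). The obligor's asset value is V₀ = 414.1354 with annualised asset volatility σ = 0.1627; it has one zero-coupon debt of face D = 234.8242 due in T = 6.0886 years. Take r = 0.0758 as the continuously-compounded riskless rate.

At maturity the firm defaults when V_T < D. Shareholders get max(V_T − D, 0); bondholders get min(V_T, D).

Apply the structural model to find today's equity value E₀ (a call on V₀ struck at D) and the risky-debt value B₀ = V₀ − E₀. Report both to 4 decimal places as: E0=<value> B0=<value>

Apply the equity-as-call identities (strike 234.8242, horizon 6.0886 years):
d₁ = [ln(V₀/D) + (r + σ²/2)T] / (σ√T)
   = [ln(414.1354/234.8242) + (0.0758 + 0.5·0.1627²)·6.0886] / (0.1627·√6.0886)
   = [0.567356 + 0.542102] / 0.401464 = 2.763533
d₂ = d₁ − σ√T = 2.763533 − 0.401464 = 2.362070
N(d₁) = 0.997141,  N(d₂) = 0.990913,  e^(−rT) = 0.630327
E₀ = V₀·N(d₁) − D·e^(−rT)·N(d₂)
   = 414.1354·0.997141 − 234.8242·0.630327·0.990913 = 266.280236
B₀ = V₀ − E₀ = 414.1354 − 266.280236 = 147.855164

E0=266.2802 B0=147.8552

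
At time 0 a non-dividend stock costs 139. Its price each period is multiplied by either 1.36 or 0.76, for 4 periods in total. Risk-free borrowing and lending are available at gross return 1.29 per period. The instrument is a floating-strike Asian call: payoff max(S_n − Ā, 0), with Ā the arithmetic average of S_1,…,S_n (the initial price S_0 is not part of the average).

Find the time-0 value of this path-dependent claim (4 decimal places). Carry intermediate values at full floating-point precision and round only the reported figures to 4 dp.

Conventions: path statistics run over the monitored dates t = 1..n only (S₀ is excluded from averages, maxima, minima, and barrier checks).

No-arbitrage gives p* = (R−d)/(u−d) = 0.8833: enumerate every path, weight its payoff by its p*-probability, and discount by R^4.
Enumerate all 2^4 = 16 price paths (U = up ×1.36, D = down ×0.76); each path with k up-moves has probability p*^k·(1−p*)^(4−k).
DDDD: Ā=73.3294, payoff=0.0000, prob=0.000185
UDDD: Ā=131.2210, payoff=0.0000, prob=0.001403
DUDD: Ā=110.3710, payoff=0.0000, prob=0.001403
UUDD: Ā=197.5060, payoff=0.0000, prob=0.010620
DDUD: Ā=94.5250, payoff=0.0000, prob=0.001403
UDUD: Ā=169.1500, payoff=0.0000, prob=0.010620
DUUD: Ā=148.3000, payoff=0.1978, prob=0.010620
UUUD: Ā=265.3789, payoff=0.3539, prob=0.080412
DDDU: Ā=82.4820, payoff=0.5020, prob=0.001403
UDDU: Ā=147.5994, payoff=0.8983, prob=0.010620
DUDU: Ā=126.7494, payoff=21.7483, prob=0.010620
UUDU: Ā=226.8147, payoff=38.9180, prob=0.080412
DDUU: Ā=110.9034, payoff=37.5943, prob=0.010620
UDUU: Ā=198.4587, payoff=67.2740, prob=0.080412
DUUU: Ā=177.6087, payoff=88.1240, prob=0.080412
UUUU: Ā=317.8261, payoff=157.6957, prob=0.608833
Price = Σ prob·payoff / R^4 = 112.306771 / 2.769229 = 40.5553

price = 40.5553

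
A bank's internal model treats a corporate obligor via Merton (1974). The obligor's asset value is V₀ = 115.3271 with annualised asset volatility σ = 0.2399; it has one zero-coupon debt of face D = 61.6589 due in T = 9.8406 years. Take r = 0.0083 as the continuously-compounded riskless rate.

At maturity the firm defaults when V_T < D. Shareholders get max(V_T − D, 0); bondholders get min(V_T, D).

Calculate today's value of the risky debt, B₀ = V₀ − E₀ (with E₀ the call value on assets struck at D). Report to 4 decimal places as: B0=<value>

B0=51.3901

Apply the equity-as-call identities (strike 61.6589, horizon 9.8406 years):
d₁ = [ln(V₀/D) + (r + σ²/2)T] / (σ√T)
   = [ln(115.3271/61.6589) + (0.0083 + 0.5·0.2399²)·9.8406] / (0.2399·√9.8406)
   = [0.626155 + 0.364850] / 0.752560 = 1.316845
d₂ = d₁ − σ√T = 1.316845 − 0.752560 = 0.564286
N(d₁) = 0.906055,  N(d₂) = 0.713720,  e^(−rT) = 0.921570
E₀ = V₀·N(d₁) − D·e^(−rT)·N(d₂)
   = 115.3271·0.906055 − 61.6589·0.921570·0.713720 = 63.936976
B₀ = V₀ − E₀ = 115.3271 − 63.936976 = 51.390124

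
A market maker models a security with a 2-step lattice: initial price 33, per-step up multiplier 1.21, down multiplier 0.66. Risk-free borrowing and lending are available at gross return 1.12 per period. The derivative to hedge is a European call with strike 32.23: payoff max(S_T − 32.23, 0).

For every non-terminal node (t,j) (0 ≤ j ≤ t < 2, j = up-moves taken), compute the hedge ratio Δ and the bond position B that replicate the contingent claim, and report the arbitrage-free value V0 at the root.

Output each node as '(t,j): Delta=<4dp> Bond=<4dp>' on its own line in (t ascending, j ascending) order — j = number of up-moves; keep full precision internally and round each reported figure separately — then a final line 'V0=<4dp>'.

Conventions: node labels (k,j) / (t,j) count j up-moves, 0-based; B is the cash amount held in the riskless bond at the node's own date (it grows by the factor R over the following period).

(0,0): Delta=0.6618 Bond=-12.8697
(1,0): Delta=0.0000 Bond=0.0000
(1,1): Delta=0.7324 Bond=-17.2342
V0=8.9698

No-arbitrage ⇒ martingale measure with p* = (R−d)/(u−d) = 0.8364.
Expiry values: V(2,0)=0.0000, V(2,1)=0.0000, V(2,2)=16.0853
(1,0): S=21.7800. Δ = (V_up−V_dn)/(S_up−S_dn) = (0.0000−0.0000)/(26.3538−14.3748) = 0.0000. V = [p*·0.0000 + (1−p*)·0.0000]/1.12 = 0.0000. B = V − Δ·S = 0.0000.
(1,1): S=39.9300. Δ = (V_up−V_dn)/(S_up−S_dn) = (16.0853−0.0000)/(48.3153−26.3538) = 0.7324. V = [p*·16.0853 + (1−p*)·0.0000]/1.12 = 12.0118. B = V − Δ·S = -17.2342.
(0,0): S=33.0000. Δ = (V_up−V_dn)/(S_up−S_dn) = (12.0118−0.0000)/(39.9300−21.7800) = 0.6618. V = [p*·12.0118 + (1−p*)·0.0000]/1.12 = 8.9698. B = V − Δ·S = -12.8697.
Check: Δ(0,0)·S0 + B(0,0) = 8.9698 = V0.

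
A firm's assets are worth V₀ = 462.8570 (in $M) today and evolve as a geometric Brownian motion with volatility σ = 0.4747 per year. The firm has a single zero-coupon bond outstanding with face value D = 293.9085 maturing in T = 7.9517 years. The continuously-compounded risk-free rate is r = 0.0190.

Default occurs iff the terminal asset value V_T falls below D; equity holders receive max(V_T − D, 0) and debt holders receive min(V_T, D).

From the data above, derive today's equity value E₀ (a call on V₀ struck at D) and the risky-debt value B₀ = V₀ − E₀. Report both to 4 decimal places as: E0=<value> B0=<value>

E0=297.5724 B0=165.2846

Equity is a call on the firm's assets struck at D = 293.9085:
d₁ = [ln(V₀/D) + (r + σ²/2)T] / (σ√T)
   = [ln(462.8570/293.9085) + (0.0190 + 0.5·0.4747²)·7.9517] / (0.4747·√7.9517)
   = [0.454150 + 1.047001] / 1.338595 = 1.121437
d₂ = d₁ − σ√T = 1.121437 − 1.338595 = -0.217158
N(d₁) = 0.868949,  N(d₂) = 0.414043,  e^(−rT) = 0.859777
E₀ = V₀·N(d₁) − D·e^(−rT)·N(d₂)
   = 462.8570·0.868949 − 293.9085·0.859777·0.414043 = 297.572353
B₀ = V₀ − E₀ = 462.8570 − 297.572353 = 165.284647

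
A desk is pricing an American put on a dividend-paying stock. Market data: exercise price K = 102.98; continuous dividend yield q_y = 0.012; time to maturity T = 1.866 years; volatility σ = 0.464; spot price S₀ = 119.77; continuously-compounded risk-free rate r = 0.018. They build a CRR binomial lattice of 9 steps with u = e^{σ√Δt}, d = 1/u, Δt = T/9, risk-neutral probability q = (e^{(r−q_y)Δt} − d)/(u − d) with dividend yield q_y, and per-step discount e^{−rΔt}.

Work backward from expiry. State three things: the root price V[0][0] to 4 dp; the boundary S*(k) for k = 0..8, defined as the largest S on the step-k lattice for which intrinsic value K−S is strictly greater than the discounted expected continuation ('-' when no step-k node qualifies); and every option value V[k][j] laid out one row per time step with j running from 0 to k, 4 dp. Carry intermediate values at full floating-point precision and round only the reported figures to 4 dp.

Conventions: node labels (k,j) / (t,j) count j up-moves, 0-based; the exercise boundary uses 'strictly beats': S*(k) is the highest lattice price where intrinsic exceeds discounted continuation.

Δt=0.20733  u=1.23525  d=0.80955  q=0.45030  discount=0.99627
step 9 (expiry): payoffs max(K−S,0) = 85.0929 75.6869 61.3347 39.4354 6.0202 0.0000 0.0000 0.0000 0.0000 0.0000
step 8: (k=8,j=0): S=22.0951, K−S=80.8849, hold=80.5562 ⇒ V=80.8849 exercise | (k=8,j=1): S=33.7139, K−S=69.2661, hold=68.9663 ⇒ V=69.2661 exercise | (k=8,j=2): S=51.4425, K−S=51.5375, hold=51.2817 ⇒ V=51.5375 exercise | (k=8,j=3): S=78.4937, K−S=24.4863, hold=24.2977 ⇒ V=24.4863 exercise | (k=8,j=4): S=119.7700, K−S=0.0000, hold=3.2970 ⇒ V=3.2970 continue | (k=8,j=5): S=182.7515, K−S=0.0000, hold=0.0000 ⇒ V=0.0000 continue | (k=8,j=6): S=278.8522, K−S=0.0000, hold=0.0000 ⇒ V=0.0000 continue | (k=8,j=7): S=425.4878, K−S=0.0000, hold=0.0000 ⇒ V=0.0000 continue | (k=8,j=8): S=649.2322, K−S=0.0000, hold=0.0000 ⇒ V=0.0000 continue  boundary S*=78.4937
step 7: (k=7,j=0): S=27.2931, K−S=75.6869, hold=75.3711 ⇒ V=75.6869 exercise | (k=7,j=1): S=41.6453, K−S=61.3347, hold=61.0546 ⇒ V=61.3347 exercise | (k=7,j=2): S=63.5446, K−S=39.4354, hold=39.2097 ⇒ V=39.4354 exercise | (k=7,j=3): S=96.9598, K−S=6.0202, hold=14.8891 ⇒ V=14.8891 continue | (k=7,j=4): S=147.9465, K−S=0.0000, hold=1.8056 ⇒ V=1.8056 continue | (k=7,j=5): S=225.7447, K−S=0.0000, hold=0.0000 ⇒ V=0.0000 continue | (k=7,j=6): S=344.4535, K−S=0.0000, hold=0.0000 ⇒ V=0.0000 continue | (k=7,j=7): S=525.5857, K−S=0.0000, hold=0.0000 ⇒ V=0.0000 continue  boundary S*=63.5446
step 6: (k=6,j=0): S=33.7139, K−S=69.2661, hold=68.9663 ⇒ V=69.2661 exercise | (k=6,j=1): S=51.4425, K−S=51.5375, hold=51.2817 ⇒ V=51.5375 exercise | (k=6,j=2): S=78.4937, K−S=24.4863, hold=28.2765 ⇒ V=28.2765 continue | (k=6,j=3): S=119.7700, K−S=0.0000, hold=8.9641 ⇒ V=8.9641 continue | (k=6,j=4): S=182.7515, K−S=0.0000, hold=0.9888 ⇒ V=0.9888 continue | (k=6,j=5): S=278.8522, K−S=0.0000, hold=0.0000 ⇒ V=0.0000 continue | (k=6,j=6): S=425.4878, K−S=0.0000, hold=0.0000 ⇒ V=0.0000 continue  boundary S*=51.4425
step 5: (k=5,j=0): S=41.6453, K−S=61.3347, hold=61.0546 ⇒ V=61.3347 exercise | (k=5,j=1): S=63.5446, K−S=39.4354, hold=40.9101 ⇒ V=40.9101 continue | (k=5,j=2): S=96.9598, K−S=6.0202, hold=19.5071 ⇒ V=19.5071 continue | (k=5,j=3): S=147.9465, K−S=0.0000, hold=5.3528 ⇒ V=5.3528 continue | (k=5,j=4): S=225.7447, K−S=0.0000, hold=0.5415 ⇒ V=0.5415 continue | (k=5,j=5): S=344.4535, K−S=0.0000, hold=0.0000 ⇒ V=0.0000 continue  boundary S*=41.6453
step 4: (k=4,j=0): S=51.4425, K−S=51.5375, hold=51.9433 ⇒ V=51.9433 continue | (k=4,j=1): S=78.4937, K−S=24.4863, hold=31.1558 ⇒ V=31.1558 continue | (k=4,j=2): S=119.7700, K−S=0.0000, hold=13.0845 ⇒ V=13.0845 continue | (k=4,j=3): S=182.7515, K−S=0.0000, hold=3.1744 ⇒ V=3.1744 continue | (k=4,j=4): S=278.8522, K−S=0.0000, hold=0.2966 ⇒ V=0.2966 continue  boundary S*=-
step 3: (k=3,j=0): S=63.5446, K−S=39.4354, hold=42.4241 ⇒ V=42.4241 continue | (k=3,j=1): S=96.9598, K−S=6.0202, hold=22.9326 ⇒ V=22.9326 continue | (k=3,j=2): S=147.9465, K−S=0.0000, hold=8.5899 ⇒ V=8.5899 continue | (k=3,j=3): S=225.7447, K−S=0.0000, hold=1.8715 ⇒ V=1.8715 continue  boundary S*=-
step 2: (k=2,j=0): S=78.4937, K−S=24.4863, hold=33.5217 ⇒ V=33.5217 continue | (k=2,j=1): S=119.7700, K−S=0.0000, hold=16.4127 ⇒ V=16.4127 continue | (k=2,j=2): S=182.7515, K−S=0.0000, hold=5.5439 ⇒ V=5.5439 continue  boundary S*=-
step 1: (k=1,j=0): S=96.9598, K−S=6.0202, hold=25.7213 ⇒ V=25.7213 continue | (k=1,j=1): S=147.9465, K−S=0.0000, hold=11.4755 ⇒ V=11.4755 continue  boundary S*=-
step 0: (k=0,j=0): S=119.7700, K−S=0.0000, hold=19.2345 ⇒ V=19.2345 continue  boundary S*=-

price = 19.2345
boundary = - - - - - 41.6453 51.4425 63.5446 78.4937
tree:
19.2345
25.7213 11.4755
33.5217 16.4127 5.5439
42.4241 22.9326 8.5899 1.8715
51.9433 31.1558 13.0845 3.1744 0.2966
61.3347 40.9101 19.5071 5.3528 0.5415 0.0000
69.2661 51.5375 28.2765 8.9641 0.9888 0.0000 0.0000
75.6869 61.3347 39.4354 14.8891 1.8056 0.0000 0.0000 0.0000
80.8849 69.2661 51.5375 24.4863 3.2970 0.0000 0.0000 0.0000 0.0000
85.0929 75.6869 61.3347 39.4354 6.0202 0.0000 0.0000 0.0000 0.0000 0.0000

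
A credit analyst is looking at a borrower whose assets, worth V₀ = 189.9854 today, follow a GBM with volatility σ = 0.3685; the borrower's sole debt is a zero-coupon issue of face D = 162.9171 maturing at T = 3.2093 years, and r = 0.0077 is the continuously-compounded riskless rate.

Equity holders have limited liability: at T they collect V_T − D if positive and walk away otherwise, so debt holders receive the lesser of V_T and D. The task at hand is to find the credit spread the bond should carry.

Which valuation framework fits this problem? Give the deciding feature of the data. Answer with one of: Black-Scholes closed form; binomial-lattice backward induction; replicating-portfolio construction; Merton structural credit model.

Key observation: the question is about default risk generated by asset-value dynamics against a debt face of 162.9171 — the structural framework prices exactly that.

framework: Merton structural credit model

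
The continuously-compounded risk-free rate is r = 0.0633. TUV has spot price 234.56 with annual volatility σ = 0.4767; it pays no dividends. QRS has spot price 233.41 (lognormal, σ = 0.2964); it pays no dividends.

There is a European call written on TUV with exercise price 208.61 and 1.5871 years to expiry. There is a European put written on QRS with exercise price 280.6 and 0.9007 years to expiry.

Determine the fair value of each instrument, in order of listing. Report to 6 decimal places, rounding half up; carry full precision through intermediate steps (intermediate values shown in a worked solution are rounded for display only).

[TUV call K=208.61]
σ√T = 0.4767·√1.5871 = 0.600547
d₁ = (ln(S/K) + (r+σ²/2)T) / (σ√T) = (ln(234.56/208.61) + (0.0633+0.4767²/2)·1.5871) / 0.600547 = (0.117245 + 0.280792) / 0.600547 = 0.662790
d₂ = d₁ − σ√T = 0.662790 − 0.600547 = 0.062243
e^{−rT} = 0.904418
N(d₁) = 0.746268,  N(d₂) = 0.524815
price = S·N(d₁) − K·e^{−rT}·N(d₂) = 175.044516 − 99.017254 = 76.027263
[QRS put K=280.6]
σ√T = 0.2964·√0.9007 = 0.281299
d₁ = (ln(S/K) + (r+σ²/2)T) / (σ√T) = (ln(233.41/280.6) + (0.0633+0.2964²/2)·0.9007) / 0.281299 = (-0.184134 + 0.096579) / 0.281299 = -0.311251
d₂ = d₁ − σ√T = -0.311251 − 0.281299 = -0.592550
e^{−rT} = 0.944581
N(−d₁) = 0.622195,  N(−d₂) = 0.723259
price = K·e^{−rT}·N(−d₂) − S·N(−d₁) = 191.699284 − 145.226588 = 46.472696

price(TUV call K=208.61) = 76.027263
price(QRS put K=280.6) = 46.472696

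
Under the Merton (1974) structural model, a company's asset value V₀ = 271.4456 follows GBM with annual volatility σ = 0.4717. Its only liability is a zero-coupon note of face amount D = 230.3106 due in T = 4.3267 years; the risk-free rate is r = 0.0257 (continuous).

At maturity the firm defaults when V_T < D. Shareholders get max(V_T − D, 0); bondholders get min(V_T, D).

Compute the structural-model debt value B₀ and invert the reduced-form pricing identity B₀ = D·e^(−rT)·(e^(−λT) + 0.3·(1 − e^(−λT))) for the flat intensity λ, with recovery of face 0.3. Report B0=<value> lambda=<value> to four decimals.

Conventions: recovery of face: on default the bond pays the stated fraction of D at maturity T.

Equity is a call on the firm's assets struck at D = 230.3106:
d₁ = [ln(V₀/D) + (r + σ²/2)T] / (σ√T)
   = [ln(271.4456/230.3106) + (0.0257 + 0.5·0.4717²)·4.3267] / (0.4717·√4.3267)
   = [0.164333 + 0.592543] / 0.981170 = 0.771402
d₂ = d₁ − σ√T = 0.771402 − 0.981170 = -0.209768
N(d₁) = 0.779766,  N(d₂) = 0.416924,  e^(−rT) = 0.894763
E₀ = V₀·N(d₁) − D·e^(−rT)·N(d₂)
   = 271.4456·0.779766 − 230.3106·0.894763·0.416924 = 125.746914
B₀ = V₀ − E₀ = 271.4456 − 125.746914 = 145.698686
e^(−λT) = (B₀·e^(rT)/D − 0.3)/(1 − 0.3) = (145.6987·1.117614/230.3106 − 0.3)/0.7 = 0.58146166
λ = −ln(0.58146166)/4.3267 = 0.125317

B0=145.6987 lambda=0.1253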